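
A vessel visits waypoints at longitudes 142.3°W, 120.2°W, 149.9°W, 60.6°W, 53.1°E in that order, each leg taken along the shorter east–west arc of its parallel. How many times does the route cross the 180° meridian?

Leg 1: -142.3° → -120.2°, shortest Δλ = 22.1° (east) — does not cross 180°.
Leg 2: -120.2° → -149.9°, shortest Δλ = -29.7° (west) — does not cross 180°.
Leg 3: -149.9° → -60.6°, shortest Δλ = 89.3° (east) — does not cross 180°.
Leg 4: -60.6° → +53.1°, shortest Δλ = 113.7° (east) — does not cross 180°.
Total crossings: 0.

0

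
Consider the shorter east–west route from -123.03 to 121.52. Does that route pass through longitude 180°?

Naïve |121.52 − -123.03| = 244.55° > 180°, so the shorter arc goes the other way round — across 180°.
Signed shortest Δλ = ((121.52 − -123.03 + 180) mod 360) − 180 = -115.45°.
Going west by 115.45° from -123.03° passes through 180° before reaching +121.52°.

Yes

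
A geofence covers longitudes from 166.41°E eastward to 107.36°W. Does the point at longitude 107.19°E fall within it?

No

Band width going east from +166.41° to -107.36°: ((-107.36 − 166.41) mod 360) = 86.23°.
Offset of +107.19° east of the west edge: ((107.19 − 166.41) mod 360) = 300.78°.
300.78° > 86.23° ⇒ outside.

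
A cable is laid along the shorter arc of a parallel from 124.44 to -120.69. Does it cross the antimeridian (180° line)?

Yes

Naïve |-120.69 − 124.44| = 245.13° > 180°, so the shorter arc goes the other way round — across 180°.
Signed shortest Δλ = ((-120.69 − 124.44 + 180) mod 360) − 180 = 114.87°.
Going east by 114.87° from +124.44° passes through 180° before reaching -120.69°.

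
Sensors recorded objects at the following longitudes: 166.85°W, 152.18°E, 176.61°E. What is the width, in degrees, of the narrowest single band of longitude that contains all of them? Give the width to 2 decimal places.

Sort the longitudes: -166.85°, +152.18°, +176.61°.
Eastward gaps between consecutive values (wrapping around): 319.03°, 24.43°, 16.54°.
Largest gap = 319.03° ⇒ minimal covering band is its complement: 360° − 319.03° = 40.97°.
Band runs from +152.18° eastward to -166.85°, crossing the antimeridian.

40.97°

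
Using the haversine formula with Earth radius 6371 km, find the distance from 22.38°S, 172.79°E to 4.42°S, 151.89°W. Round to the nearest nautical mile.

Δλ = -151.89 − 172.79 = -324.68°; wrapped into (−180°, 180°]: 35.32°.
Δφ = -4.42 − -22.38 = 17.96°.
a = sin²(Δφ/2) + cos φ₁ · cos φ₂ · sin²(Δλ/2) = 0.109211.
c = 2·atan2(√a, √(1−a)) = 0.67360 rad → d = 6371·c ≈ 4291.54 km ≈ 2317.24 nmi.

2317 nmi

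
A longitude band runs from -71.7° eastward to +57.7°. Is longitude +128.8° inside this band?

No

Band width going east from -71.7° to +57.7°: ((57.7 − -71.7) mod 360) = 129.4°.
Offset of +128.8° east of the west edge: ((128.8 − -71.7) mod 360) = 200.5°.
200.5° > 129.4° ⇒ outside.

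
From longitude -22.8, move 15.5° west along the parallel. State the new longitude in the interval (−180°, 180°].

-38.3°

Start at -22.8°; shift −15.5° → -38.3°.
-38.3° already lies in (−180°, 180°].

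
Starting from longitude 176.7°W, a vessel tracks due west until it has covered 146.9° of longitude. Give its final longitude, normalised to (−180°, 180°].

36.4°E

Start at -176.7°; shift −146.9° → -323.6°.
-323.6° lies outside (−180°, 180°]; add 360° → +36.4°.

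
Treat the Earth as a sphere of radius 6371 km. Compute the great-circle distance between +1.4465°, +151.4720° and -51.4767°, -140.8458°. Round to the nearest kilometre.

8616 km

Δλ = -140.8458 − 151.4720 = -292.3178°; wrapped into (−180°, 180°]: 67.6822°.
Δφ = -51.4767 − 1.4465 = -52.9232°.
a = sin²(Δφ/2) + cos φ₁ · cos φ₂ · sin²(Δλ/2) = 0.391654.
c = 2·atan2(√a, √(1−a)) = 1.35237 rad → d = 6371·c ≈ 8615.96 km.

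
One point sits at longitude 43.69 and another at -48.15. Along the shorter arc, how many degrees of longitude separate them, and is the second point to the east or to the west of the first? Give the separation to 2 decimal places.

91.84° west

Raw difference: -48.15 − 43.69 = -91.84°.
Normalise into (−180°, 180°]: -91.84° stays -91.84°.
Negative ⇒ the second point lies to the west; separation 91.84°.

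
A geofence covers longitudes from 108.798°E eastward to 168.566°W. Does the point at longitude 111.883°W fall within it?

Band width going east from +108.798° to -168.566°: ((-168.566 − 108.798) mod 360) = 82.636°.
Offset of -111.883° east of the west edge: ((-111.883 − 108.798) mod 360) = 139.319°.
139.319° > 82.636° ⇒ outside.

No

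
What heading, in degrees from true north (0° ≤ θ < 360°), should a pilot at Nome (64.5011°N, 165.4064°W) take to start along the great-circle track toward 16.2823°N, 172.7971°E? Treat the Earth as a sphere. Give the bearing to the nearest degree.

Δλ = 172.7971 − -165.4064 = 338.2035°; wrapped into (−180°, 180°]: -21.7965°.
θ = atan2( sin Δλ · cos φ₂ , cos φ₁ · sin φ₂ − sin φ₁ · cos φ₂ · cos Δλ )
  = atan2(-0.35642, -0.68375) = -152.468° → normalised to [0°, 360°): 207.532°.

208°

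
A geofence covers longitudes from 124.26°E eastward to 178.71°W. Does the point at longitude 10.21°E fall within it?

No

Band width going east from +124.26° to -178.71°: ((-178.71 − 124.26) mod 360) = 57.03°.
Offset of +10.21° east of the west edge: ((10.21 − 124.26) mod 360) = 245.95°.
245.95° > 57.03° ⇒ outside.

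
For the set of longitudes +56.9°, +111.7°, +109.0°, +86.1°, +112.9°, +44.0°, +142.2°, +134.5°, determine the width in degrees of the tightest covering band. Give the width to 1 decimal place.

98.2°

Sort the longitudes: +44.0°, +56.9°, +86.1°, +109.0°, +111.7°, +112.9°, +134.5°, +142.2°.
Eastward gaps between consecutive values (wrapping around): 12.9°, 29.2°, 22.9°, 2.7°, 1.2°, 21.6°, 7.7°, 261.8°.
Largest gap = 261.8° ⇒ minimal covering band is its complement: 360° − 261.8° = 98.2°.
Band runs from +44.0° eastward to +142.2°.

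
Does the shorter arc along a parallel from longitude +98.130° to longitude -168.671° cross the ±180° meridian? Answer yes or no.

Naïve |-168.671 − 98.130| = 266.801° > 180°, so the shorter arc goes the other way round — across 180°.
Signed shortest Δλ = ((-168.671 − 98.130 + 180) mod 360) − 180 = 93.199°.
Going east by 93.199° from +98.130° passes through 180° before reaching -168.671°.

Yes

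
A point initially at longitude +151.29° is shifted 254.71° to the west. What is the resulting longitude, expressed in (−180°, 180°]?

-103.42°

Start at +151.29°; shift −254.71° → -103.42°.
-103.42° already lies in (−180°, 180°].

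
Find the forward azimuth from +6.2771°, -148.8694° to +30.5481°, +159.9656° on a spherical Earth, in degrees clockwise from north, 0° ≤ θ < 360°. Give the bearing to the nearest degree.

304°

Δλ = 159.9656 − -148.8694 = 308.8350°; wrapped into (−180°, 180°]: -51.1650°.
θ = atan2( sin Δλ · cos φ₂ , cos φ₁ · sin φ₂ − sin φ₁ · cos φ₂ · cos Δλ )
  = atan2(-0.67084, 0.44617) = -56.373° → normalised to [0°, 360°): 303.627°.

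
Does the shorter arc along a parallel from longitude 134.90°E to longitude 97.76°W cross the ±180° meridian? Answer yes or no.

Yes

Naïve |-97.76 − 134.90| = 232.66° > 180°, so the shorter arc goes the other way round — across 180°.
Signed shortest Δλ = ((-97.76 − 134.90 + 180) mod 360) − 180 = 127.34°.
Going east by 127.34° from +134.90° passes through 180° before reaching -97.76°.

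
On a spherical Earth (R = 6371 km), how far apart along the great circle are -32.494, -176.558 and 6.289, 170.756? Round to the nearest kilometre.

Δλ = 170.756 − -176.558 = 347.314°; wrapped into (−180°, 180°]: -12.686°.
Δφ = 6.289 − -32.494 = 38.783°.
a = sin²(Δφ/2) + cos φ₁ · cos φ₂ · sin²(Δλ/2) = 0.120471.
c = 2·atan2(√a, √(1−a)) = 0.70893 rad → d = 6371·c ≈ 4516.60 km.

4517 km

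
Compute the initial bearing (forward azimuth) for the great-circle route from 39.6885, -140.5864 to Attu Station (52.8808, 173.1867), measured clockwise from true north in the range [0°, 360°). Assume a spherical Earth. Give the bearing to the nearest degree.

309°

Δλ = 173.1867 − -140.5864 = 313.7731°; wrapped into (−180°, 180°]: -46.2269°.
θ = atan2( sin Δλ · cos φ₂ , cos φ₁ · sin φ₂ − sin φ₁ · cos φ₂ · cos Δλ )
  = atan2(-0.43576, 0.34699) = -51.470° → normalised to [0°, 360°): 308.530°.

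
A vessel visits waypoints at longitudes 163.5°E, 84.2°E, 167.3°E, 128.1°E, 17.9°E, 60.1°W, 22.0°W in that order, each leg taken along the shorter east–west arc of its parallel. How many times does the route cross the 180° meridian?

0

Leg 1: +163.5° → +84.2°, shortest Δλ = -79.3° (west) — does not cross 180°.
Leg 2: +84.2° → +167.3°, shortest Δλ = 83.1° (east) — does not cross 180°.
Leg 3: +167.3° → +128.1°, shortest Δλ = -39.2° (west) — does not cross 180°.
Leg 4: +128.1° → +17.9°, shortest Δλ = -110.2° (west) — does not cross 180°.
Leg 5: +17.9° → -60.1°, shortest Δλ = -78.0° (west) — does not cross 180°.
Leg 6: -60.1° → -22.0°, shortest Δλ = 38.1° (east) — does not cross 180°.
Total crossings: 0.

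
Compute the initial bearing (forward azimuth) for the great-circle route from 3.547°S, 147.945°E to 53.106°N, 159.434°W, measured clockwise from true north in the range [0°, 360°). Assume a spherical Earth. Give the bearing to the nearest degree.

Δλ = -159.434 − 147.945 = -307.379°; wrapped into (−180°, 180°]: 52.621°.
θ = atan2( sin Δλ · cos φ₂ , cos φ₁ · sin φ₂ − sin φ₁ · cos φ₂ · cos Δλ )
  = atan2(0.47705, 0.82076) = 30.166° → normalised to [0°, 360°): 30.166°.

30°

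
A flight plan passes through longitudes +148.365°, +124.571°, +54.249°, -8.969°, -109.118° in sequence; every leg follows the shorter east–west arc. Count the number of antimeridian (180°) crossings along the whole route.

Leg 1: +148.365° → +124.571°, shortest Δλ = -23.794° (west) — does not cross 180°.
Leg 2: +124.571° → +54.249°, shortest Δλ = -70.322° (west) — does not cross 180°.
Leg 3: +54.249° → -8.969°, shortest Δλ = -63.218° (west) — does not cross 180°.
Leg 4: -8.969° → -109.118°, shortest Δλ = -100.149° (west) — does not cross 180°.
Total crossings: 0.

0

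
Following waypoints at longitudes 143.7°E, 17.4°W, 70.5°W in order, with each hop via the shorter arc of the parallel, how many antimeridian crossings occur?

Leg 1: +143.7° → -17.4°, shortest Δλ = -161.1° (west) — does not cross 180°.
Leg 2: -17.4° → -70.5°, shortest Δλ = -53.1° (west) — does not cross 180°.
Total crossings: 0.

0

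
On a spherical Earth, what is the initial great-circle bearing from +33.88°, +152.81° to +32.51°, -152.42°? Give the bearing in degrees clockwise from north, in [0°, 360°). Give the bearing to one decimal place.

Δλ = -152.42 − 152.81 = -305.23°; wrapped into (−180°, 180°]: 54.77°.
θ = atan2( sin Δλ · cos φ₂ , cos φ₁ · sin φ₂ − sin φ₁ · cos φ₂ · cos Δλ )
  = atan2(0.68884, 0.17501) = 75.745° → normalised to [0°, 360°): 75.745°.

75.7°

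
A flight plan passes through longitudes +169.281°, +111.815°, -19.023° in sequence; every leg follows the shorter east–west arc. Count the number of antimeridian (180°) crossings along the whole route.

0

Leg 1: +169.281° → +111.815°, shortest Δλ = -57.466° (west) — does not cross 180°.
Leg 2: +111.815° → -19.023°, shortest Δλ = -130.838° (west) — does not cross 180°.
Total crossings: 0.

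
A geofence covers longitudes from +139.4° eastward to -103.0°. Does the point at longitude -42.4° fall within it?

No

Band width going east from +139.4° to -103.0°: ((-103.0 − 139.4) mod 360) = 117.6°.
Offset of -42.4° east of the west edge: ((-42.4 − 139.4) mod 360) = 178.2°.
178.2° > 117.6° ⇒ outside.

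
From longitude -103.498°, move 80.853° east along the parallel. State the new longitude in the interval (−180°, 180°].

Start at -103.498°; shift +80.853° → -22.645°.
-22.645° already lies in (−180°, 180°].

-22.645°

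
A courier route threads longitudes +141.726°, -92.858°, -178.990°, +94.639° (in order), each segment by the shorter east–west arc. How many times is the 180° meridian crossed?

Leg 1: +141.726° → -92.858°, shortest Δλ = 125.416° (east) — crosses 180°.
Leg 2: -92.858° → -178.990°, shortest Δλ = -86.132° (west) — does not cross 180°.
Leg 3: -178.990° → +94.639°, shortest Δλ = -86.371° (west) — crosses 180°.
Total crossings: 2.

2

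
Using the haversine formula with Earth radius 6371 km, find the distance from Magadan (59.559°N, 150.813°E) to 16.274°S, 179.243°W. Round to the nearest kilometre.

8856 km

Δλ = -179.243 − 150.813 = -330.056°; wrapped into (−180°, 180°]: 29.944°.
Δφ = -16.274 − 59.559 = -75.833°.
a = sin²(Δφ/2) + cos φ₁ · cos φ₂ · sin²(Δλ/2) = 0.410086.
c = 2·atan2(√a, √(1−a)) = 1.38998 rad → d = 6371·c ≈ 8855.59 km.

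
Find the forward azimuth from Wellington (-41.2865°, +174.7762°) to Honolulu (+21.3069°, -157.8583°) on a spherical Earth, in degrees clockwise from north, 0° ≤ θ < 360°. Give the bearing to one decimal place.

Δλ = -157.8583 − 174.7762 = -332.6345°; wrapped into (−180°, 180°]: 27.3655°.
θ = atan2( sin Δλ · cos φ₂ , cos φ₁ · sin φ₂ − sin φ₁ · cos φ₂ · cos Δλ )
  = atan2(0.42825, 0.81897) = 27.605° → normalised to [0°, 360°): 27.605°.

27.6°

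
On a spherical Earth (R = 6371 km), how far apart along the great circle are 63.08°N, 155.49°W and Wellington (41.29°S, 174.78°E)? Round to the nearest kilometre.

Δλ = 174.78 − -155.49 = 330.27°; wrapped into (−180°, 180°]: -29.73°.
Δφ = -41.29 − 63.08 = -104.37°.
a = sin²(Δφ/2) + cos φ₁ · cos φ₂ · sin²(Δλ/2) = 0.646480.
c = 2·atan2(√a, √(1−a)) = 1.86812 rad → d = 6371·c ≈ 11901.78 km.

11902 km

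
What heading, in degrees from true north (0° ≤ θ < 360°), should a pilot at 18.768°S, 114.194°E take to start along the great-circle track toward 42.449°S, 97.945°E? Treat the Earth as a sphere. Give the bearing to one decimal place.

Δλ = 97.945 − 114.194 = -16.249°.
θ = atan2( sin Δλ · cos φ₂ , cos φ₁ · sin φ₂ − sin φ₁ · cos φ₂ · cos Δλ )
  = atan2(-0.20647, -0.41113) = -153.334° → normalised to [0°, 360°): 206.666°.

206.7°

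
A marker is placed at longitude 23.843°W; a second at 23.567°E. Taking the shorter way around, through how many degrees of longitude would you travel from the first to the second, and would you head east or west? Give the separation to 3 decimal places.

47.410° east

Raw difference: 23.567 − -23.843 = 47.41°.
Normalise into (−180°, 180°]: 47.41° stays 47.41°.
Positive ⇒ the second point lies to the east; separation 47.410°.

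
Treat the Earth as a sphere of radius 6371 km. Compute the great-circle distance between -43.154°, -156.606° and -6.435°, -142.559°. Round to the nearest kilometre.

4309 km

Δλ = -142.559 − -156.606 = 14.047°.
Δφ = -6.435 − -43.154 = 36.719°.
a = sin²(Δφ/2) + cos φ₁ · cos φ₂ · sin²(Δλ/2) = 0.110050.
c = 2·atan2(√a, √(1−a)) = 0.67629 rad → d = 6371·c ≈ 4308.64 km.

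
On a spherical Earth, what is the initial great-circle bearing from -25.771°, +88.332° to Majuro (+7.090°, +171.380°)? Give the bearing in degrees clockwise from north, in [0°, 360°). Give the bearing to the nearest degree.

81°

Δλ = 171.380 − 88.332 = 83.048°.
θ = atan2( sin Δλ · cos φ₂ , cos φ₁ · sin φ₂ − sin φ₁ · cos φ₂ · cos Δλ )
  = atan2(0.98506, 0.16337) = 80.583° → normalised to [0°, 360°): 80.583°.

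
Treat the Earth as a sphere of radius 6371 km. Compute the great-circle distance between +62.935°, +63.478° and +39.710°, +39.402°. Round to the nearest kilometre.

3037 km

Δλ = 39.402 − 63.478 = -24.076°.
Δφ = 39.710 − 62.935 = -23.225°.
a = sin²(Δφ/2) + cos φ₁ · cos φ₂ · sin²(Δλ/2) = 0.055744.
c = 2·atan2(√a, √(1−a)) = 0.47670 rad → d = 6371·c ≈ 3037.07 km.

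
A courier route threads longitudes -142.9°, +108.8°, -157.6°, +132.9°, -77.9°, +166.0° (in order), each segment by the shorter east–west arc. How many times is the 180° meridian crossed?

Leg 1: -142.9° → +108.8°, shortest Δλ = -108.3° (west) — crosses 180°.
Leg 2: +108.8° → -157.6°, shortest Δλ = 93.6° (east) — crosses 180°.
Leg 3: -157.6° → +132.9°, shortest Δλ = -69.5° (west) — crosses 180°.
Leg 4: +132.9° → -77.9°, shortest Δλ = 149.2° (east) — crosses 180°.
Leg 5: -77.9° → +166.0°, shortest Δλ = -116.1° (west) — crosses 180°.
Total crossings: 5.

5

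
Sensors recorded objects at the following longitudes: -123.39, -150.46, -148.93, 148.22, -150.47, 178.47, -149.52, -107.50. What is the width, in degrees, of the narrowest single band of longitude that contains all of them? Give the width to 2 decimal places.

104.28°

Sort the longitudes: -150.47°, -150.46°, -149.52°, -148.93°, -123.39°, -107.50°, +148.22°, +178.47°.
Eastward gaps between consecutive values (wrapping around): 0.01°, 0.94°, 0.59°, 25.54°, 15.89°, 255.72°, 30.25°, 31.06°.
Largest gap = 255.72° ⇒ minimal covering band is its complement: 360° − 255.72° = 104.28°.
Band runs from +148.22° eastward to -107.50°, crossing the antimeridian.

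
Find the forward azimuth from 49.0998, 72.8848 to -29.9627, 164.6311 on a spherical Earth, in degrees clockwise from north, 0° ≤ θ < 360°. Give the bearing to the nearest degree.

110°

Δλ = 164.6311 − 72.8848 = 91.7463°.
θ = atan2( sin Δλ · cos φ₂ , cos φ₁ · sin φ₂ − sin φ₁ · cos φ₂ · cos Δλ )
  = atan2(0.86595, -0.30705) = 109.523° → normalised to [0°, 360°): 109.523°.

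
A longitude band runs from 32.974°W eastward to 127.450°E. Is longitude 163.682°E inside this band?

Band width going east from -32.974° to +127.450°: ((127.450 − -32.974) mod 360) = 160.424°.
Offset of +163.682° east of the west edge: ((163.682 − -32.974) mod 360) = 196.656°.
196.656° > 160.424° ⇒ outside.

No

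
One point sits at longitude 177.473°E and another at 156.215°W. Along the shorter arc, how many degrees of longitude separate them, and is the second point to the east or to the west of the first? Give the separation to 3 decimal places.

Raw difference: -156.215 − 177.473 = -333.688°.
Normalise into (−180°, 180°]: -333.688° + 360° = 26.312°.
Positive ⇒ the second point lies to the east; separation 26.312°.

26.312° east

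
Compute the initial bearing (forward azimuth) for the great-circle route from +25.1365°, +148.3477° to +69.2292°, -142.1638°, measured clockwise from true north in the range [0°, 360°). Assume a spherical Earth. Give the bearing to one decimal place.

Δλ = -142.1638 − 148.3477 = -290.5115°; wrapped into (−180°, 180°]: 69.4885°.
θ = atan2( sin Δλ · cos φ₂ , cos φ₁ · sin φ₂ − sin φ₁ · cos φ₂ · cos Δλ )
  = atan2(0.33215, 0.79368) = 22.709° → normalised to [0°, 360°): 22.709°.

22.7°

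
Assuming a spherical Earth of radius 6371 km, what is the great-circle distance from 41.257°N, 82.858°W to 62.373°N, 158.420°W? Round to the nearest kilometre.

5320 km

Δλ = -158.420 − -82.858 = -75.562°.
Δφ = 62.373 − 41.257 = 21.116°.
a = sin²(Δφ/2) + cos φ₁ · cos φ₂ · sin²(Δλ/2) = 0.164415.
c = 2·atan2(√a, √(1−a)) = 0.83501 rad → d = 6371·c ≈ 5319.86 km.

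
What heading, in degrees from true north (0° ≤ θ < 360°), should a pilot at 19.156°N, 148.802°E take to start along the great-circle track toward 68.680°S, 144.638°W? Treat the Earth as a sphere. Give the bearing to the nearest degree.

160°

Δλ = -144.638 − 148.802 = -293.440°; wrapped into (−180°, 180°]: 66.560°.
θ = atan2( sin Δλ · cos φ₂ , cos φ₁ · sin φ₂ − sin φ₁ · cos φ₂ · cos Δλ )
  = atan2(0.33357, -0.92744) = 160.218° → normalised to [0°, 360°): 160.218°.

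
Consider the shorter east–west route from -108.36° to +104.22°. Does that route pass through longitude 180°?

Naïve |104.22 − -108.36| = 212.58° > 180°, so the shorter arc goes the other way round — across 180°.
Signed shortest Δλ = ((104.22 − -108.36 + 180) mod 360) − 180 = -147.42°.
Going west by 147.42° from -108.36° passes through 180° before reaching +104.22°.

Yes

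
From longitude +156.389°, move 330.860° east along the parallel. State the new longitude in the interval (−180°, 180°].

+127.249°

Start at +156.389°; shift +330.860° → +487.249°.
+487.249° lies outside (−180°, 180°]; subtract 360° → +127.249°.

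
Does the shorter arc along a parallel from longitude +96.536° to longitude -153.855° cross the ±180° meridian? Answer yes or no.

Yes

Naïve |-153.855 − 96.536| = 250.391° > 180°, so the shorter arc goes the other way round — across 180°.
Signed shortest Δλ = ((-153.855 − 96.536 + 180) mod 360) − 180 = 109.609°.
Going east by 109.609° from +96.536° passes through 180° before reaching -153.855°.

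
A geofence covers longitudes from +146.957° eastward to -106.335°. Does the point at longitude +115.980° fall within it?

Band width going east from +146.957° to -106.335°: ((-106.335 − 146.957) mod 360) = 106.708°.
Offset of +115.980° east of the west edge: ((115.980 − 146.957) mod 360) = 329.023°.
329.023° > 106.708° ⇒ outside.

No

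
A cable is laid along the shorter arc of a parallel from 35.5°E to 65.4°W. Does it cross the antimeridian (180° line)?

Signed shortest Δλ = ((-65.4 − 35.5 + 180) mod 360) − 180 = -100.9°.
Going west by 100.9° from +35.5° reaches -65.4° without touching 180°.

No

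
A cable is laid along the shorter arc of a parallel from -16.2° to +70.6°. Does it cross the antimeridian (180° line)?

Signed shortest Δλ = ((70.6 − -16.2 + 180) mod 360) − 180 = 86.8°.
Going east by 86.8° from -16.2° reaches +70.6° without touching 180°.

No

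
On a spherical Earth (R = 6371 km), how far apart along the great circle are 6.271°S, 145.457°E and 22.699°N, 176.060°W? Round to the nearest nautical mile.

2851 nmi

Δλ = -176.060 − 145.457 = -321.517°; wrapped into (−180°, 180°]: 38.483°.
Δφ = 22.699 − -6.271 = 28.970°.
a = sin²(Δφ/2) + cos φ₁ · cos φ₂ · sin²(Δλ/2) = 0.162155.
c = 2·atan2(√a, √(1−a)) = 0.82890 rad → d = 6371·c ≈ 5280.90 km ≈ 2851.46 nmi.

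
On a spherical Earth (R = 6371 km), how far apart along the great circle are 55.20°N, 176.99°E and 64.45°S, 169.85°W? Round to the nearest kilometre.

Δλ = -169.85 − 176.99 = -346.84°; wrapped into (−180°, 180°]: 13.16°.
Δφ = -64.45 − 55.20 = -119.65°.
a = sin²(Δφ/2) + cos φ₁ · cos φ₂ · sin²(Δλ/2) = 0.750582.
c = 2·atan2(√a, √(1−a)) = 2.09574 rad → d = 6371·c ≈ 13351.96 km.

13352 km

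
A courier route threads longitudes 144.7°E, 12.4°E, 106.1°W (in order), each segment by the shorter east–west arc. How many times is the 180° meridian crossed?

0

Leg 1: +144.7° → +12.4°, shortest Δλ = -132.3° (west) — does not cross 180°.
Leg 2: +12.4° → -106.1°, shortest Δλ = -118.5° (west) — does not cross 180°.
Total crossings: 0.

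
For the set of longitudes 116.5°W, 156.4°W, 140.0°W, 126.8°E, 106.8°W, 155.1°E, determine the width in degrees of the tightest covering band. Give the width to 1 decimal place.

126.4°

Sort the longitudes: -156.4°, -140.0°, -116.5°, -106.8°, +126.8°, +155.1°.
Eastward gaps between consecutive values (wrapping around): 16.4°, 23.5°, 9.7°, 233.6°, 28.3°, 48.5°.
Largest gap = 233.6° ⇒ minimal covering band is its complement: 360° − 233.6° = 126.4°.
Band runs from +126.8° eastward to -106.8°, crossing the antimeridian.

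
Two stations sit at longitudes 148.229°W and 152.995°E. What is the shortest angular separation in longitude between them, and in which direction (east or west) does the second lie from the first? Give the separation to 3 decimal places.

Raw difference: 152.995 − -148.229 = 301.224°.
Normalise into (−180°, 180°]: 301.224° − 360° = -58.776°.
Negative ⇒ the second point lies to the west; separation 58.776°.

58.776° west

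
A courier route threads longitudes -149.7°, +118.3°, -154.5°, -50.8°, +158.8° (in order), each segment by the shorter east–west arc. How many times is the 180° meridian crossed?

3

Leg 1: -149.7° → +118.3°, shortest Δλ = -92.0° (west) — crosses 180°.
Leg 2: +118.3° → -154.5°, shortest Δλ = 87.2° (east) — crosses 180°.
Leg 3: -154.5° → -50.8°, shortest Δλ = 103.7° (east) — does not cross 180°.
Leg 4: -50.8° → +158.8°, shortest Δλ = -150.4° (west) — crosses 180°.
Total crossings: 3.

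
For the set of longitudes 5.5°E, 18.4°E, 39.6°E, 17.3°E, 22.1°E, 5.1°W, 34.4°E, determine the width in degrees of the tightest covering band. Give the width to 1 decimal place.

Sort the longitudes: -5.1°, +5.5°, +17.3°, +18.4°, +22.1°, +34.4°, +39.6°.
Eastward gaps between consecutive values (wrapping around): 10.6°, 11.8°, 1.1°, 3.7°, 12.3°, 5.2°, 315.3°.
Largest gap = 315.3° ⇒ minimal covering band is its complement: 360° − 315.3° = 44.7°.
Band runs from -5.1° eastward to +39.6°.

44.7°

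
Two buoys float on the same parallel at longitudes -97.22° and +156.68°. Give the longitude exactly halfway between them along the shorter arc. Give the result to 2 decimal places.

-150.27°

Signed shortest Δλ from -97.22° to +156.68° is -106.10°.
Midpoint longitude = -97.22° + (-106.10°)/2 = -97.22° − 53.05° = -150.27°.
(The naïve average (-97.22 + +156.68)/2 = 29.73° is on the wrong side of the globe.)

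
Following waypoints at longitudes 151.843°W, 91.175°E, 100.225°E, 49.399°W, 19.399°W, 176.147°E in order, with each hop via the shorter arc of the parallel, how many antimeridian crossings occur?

Leg 1: -151.843° → +91.175°, shortest Δλ = -116.982° (west) — crosses 180°.
Leg 2: +91.175° → +100.225°, shortest Δλ = 9.05° (east) — does not cross 180°.
Leg 3: +100.225° → -49.399°, shortest Δλ = -149.624° (west) — does not cross 180°.
Leg 4: -49.399° → -19.399°, shortest Δλ = 30.0° (east) — does not cross 180°.
Leg 5: -19.399° → +176.147°, shortest Δλ = -164.454° (west) — crosses 180°.
Total crossings: 2.

2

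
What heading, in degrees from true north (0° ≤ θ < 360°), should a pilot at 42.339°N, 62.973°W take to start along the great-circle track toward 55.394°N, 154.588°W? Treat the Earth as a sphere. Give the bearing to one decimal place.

317.5°

Δλ = -154.588 − -62.973 = -91.615°.
θ = atan2( sin Δλ · cos φ₂ , cos φ₁ · sin φ₂ − sin φ₁ · cos φ₂ · cos Δλ )
  = atan2(-0.56770, 0.61918) = -42.517° → normalised to [0°, 360°): 317.483°.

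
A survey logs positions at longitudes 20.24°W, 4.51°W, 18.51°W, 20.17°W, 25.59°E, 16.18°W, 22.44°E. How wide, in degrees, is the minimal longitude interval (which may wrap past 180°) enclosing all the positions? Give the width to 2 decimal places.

Sort the longitudes: -20.24°, -20.17°, -18.51°, -16.18°, -4.51°, +22.44°, +25.59°.
Eastward gaps between consecutive values (wrapping around): 0.07°, 1.66°, 2.33°, 11.67°, 26.95°, 3.15°, 314.17°.
Largest gap = 314.17° ⇒ minimal covering band is its complement: 360° − 314.17° = 45.83°.
Band runs from -20.24° eastward to +25.59°.

45.83°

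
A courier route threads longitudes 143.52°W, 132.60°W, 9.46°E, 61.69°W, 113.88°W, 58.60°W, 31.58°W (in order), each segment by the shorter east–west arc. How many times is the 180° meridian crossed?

0

Leg 1: -143.52° → -132.60°, shortest Δλ = 10.92° (east) — does not cross 180°.
Leg 2: -132.60° → +9.46°, shortest Δλ = 142.06° (east) — does not cross 180°.
Leg 3: +9.46° → -61.69°, shortest Δλ = -71.15° (west) — does not cross 180°.
Leg 4: -61.69° → -113.88°, shortest Δλ = -52.19° (west) — does not cross 180°.
Leg 5: -113.88° → -58.60°, shortest Δλ = 55.28° (east) — does not cross 180°.
Leg 6: -58.60° → -31.58°, shortest Δλ = 27.02° (east) — does not cross 180°.
Total crossings: 0.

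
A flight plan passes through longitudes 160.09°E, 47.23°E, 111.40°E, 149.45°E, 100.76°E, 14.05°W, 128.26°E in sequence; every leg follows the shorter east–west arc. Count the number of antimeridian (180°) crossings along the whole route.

0

Leg 1: +160.09° → +47.23°, shortest Δλ = -112.86° (west) — does not cross 180°.
Leg 2: +47.23° → +111.40°, shortest Δλ = 64.17° (east) — does not cross 180°.
Leg 3: +111.40° → +149.45°, shortest Δλ = 38.05° (east) — does not cross 180°.
Leg 4: +149.45° → +100.76°, shortest Δλ = -48.69° (west) — does not cross 180°.
Leg 5: +100.76° → -14.05°, shortest Δλ = -114.81° (west) — does not cross 180°.
Leg 6: -14.05° → +128.26°, shortest Δλ = 142.31° (east) — does not cross 180°.
Total crossings: 0.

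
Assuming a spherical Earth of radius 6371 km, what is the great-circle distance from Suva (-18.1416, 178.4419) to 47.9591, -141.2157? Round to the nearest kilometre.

Δλ = -141.2157 − 178.4419 = -319.6576°; wrapped into (−180°, 180°]: 40.3424°.
Δφ = 47.9591 − -18.1416 = 66.1007°.
a = sin²(Δφ/2) + cos φ₁ · cos φ₂ · sin²(Δλ/2) = 0.373103.
c = 2·atan2(√a, √(1−a)) = 1.31420 rad → d = 6371·c ≈ 8372.74 km.

8373 km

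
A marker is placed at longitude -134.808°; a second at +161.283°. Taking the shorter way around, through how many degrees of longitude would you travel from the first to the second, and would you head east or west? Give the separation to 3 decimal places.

Raw difference: 161.283 − -134.808 = 296.091°.
Normalise into (−180°, 180°]: 296.091° − 360° = -63.909°.
Negative ⇒ the second point lies to the west; separation 63.909°.

63.909° west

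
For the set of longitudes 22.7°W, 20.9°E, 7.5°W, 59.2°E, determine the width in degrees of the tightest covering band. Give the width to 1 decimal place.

81.9°

Sort the longitudes: -22.7°, -7.5°, +20.9°, +59.2°.
Eastward gaps between consecutive values (wrapping around): 15.2°, 28.4°, 38.3°, 278.1°.
Largest gap = 278.1° ⇒ minimal covering band is its complement: 360° − 278.1° = 81.9°.
Band runs from -22.7° eastward to +59.2°.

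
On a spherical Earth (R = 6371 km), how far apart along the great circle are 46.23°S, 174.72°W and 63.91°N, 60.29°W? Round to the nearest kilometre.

15650 km

Δλ = -60.29 − -174.72 = 114.43°.
Δφ = 63.91 − -46.23 = 110.14°.
a = sin²(Δφ/2) + cos φ₁ · cos φ₂ · sin²(Δλ/2) = 0.887182.
c = 2·atan2(√a, √(1−a)) = 2.45651 rad → d = 6371·c ≈ 15650.39 km.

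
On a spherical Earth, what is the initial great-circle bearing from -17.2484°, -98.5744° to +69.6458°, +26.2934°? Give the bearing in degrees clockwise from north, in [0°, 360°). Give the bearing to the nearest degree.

19°

Δλ = 26.2934 − -98.5744 = 124.8678°.
θ = atan2( sin Δλ · cos φ₂ , cos φ₁ · sin φ₂ − sin φ₁ · cos φ₂ · cos Δλ )
  = atan2(0.28538, 0.83644) = 18.839° → normalised to [0°, 360°): 18.839°.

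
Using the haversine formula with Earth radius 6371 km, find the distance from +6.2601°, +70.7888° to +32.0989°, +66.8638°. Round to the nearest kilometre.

Δλ = 66.8638 − 70.7888 = -3.9250°.
Δφ = 32.0989 − 6.2601 = 25.8388°.
a = sin²(Δφ/2) + cos φ₁ · cos φ₂ · sin²(Δλ/2) = 0.050976.
c = 2·atan2(√a, √(1−a)) = 0.45548 rad → d = 6371·c ≈ 2901.88 km.

2902 km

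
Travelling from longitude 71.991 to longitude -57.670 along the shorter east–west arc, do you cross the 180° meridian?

Signed shortest Δλ = ((-57.670 − 71.991 + 180) mod 360) − 180 = -129.661°.
Going west by 129.661° from +71.991° reaches -57.670° without touching 180°.

No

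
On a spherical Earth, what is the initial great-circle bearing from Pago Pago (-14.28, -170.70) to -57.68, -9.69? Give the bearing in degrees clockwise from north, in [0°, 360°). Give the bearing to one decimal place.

169.6°

Δλ = -9.69 − -170.70 = 161.01°.
θ = atan2( sin Δλ · cos φ₂ , cos φ₁ · sin φ₂ − sin φ₁ · cos φ₂ · cos Δλ )
  = atan2(0.17398, -0.94366) = 169.554° → normalised to [0°, 360°): 169.554°.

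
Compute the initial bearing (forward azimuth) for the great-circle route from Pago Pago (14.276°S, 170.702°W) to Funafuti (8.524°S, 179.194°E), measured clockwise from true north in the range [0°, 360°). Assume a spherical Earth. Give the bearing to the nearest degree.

Δλ = 179.194 − -170.702 = 349.896°; wrapped into (−180°, 180°]: -10.104°.
θ = atan2( sin Δλ · cos φ₂ , cos φ₁ · sin φ₂ − sin φ₁ · cos φ₂ · cos Δλ )
  = atan2(-0.17350, 0.09644) = -60.932° → normalised to [0°, 360°): 299.068°.

299°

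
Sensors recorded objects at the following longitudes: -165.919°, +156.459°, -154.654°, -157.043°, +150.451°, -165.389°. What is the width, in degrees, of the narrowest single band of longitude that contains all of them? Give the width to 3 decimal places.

54.895°

Sort the longitudes: -165.919°, -165.389°, -157.043°, -154.654°, +150.451°, +156.459°.
Eastward gaps between consecutive values (wrapping around): 0.530°, 8.346°, 2.389°, 305.105°, 6.008°, 37.622°.
Largest gap = 305.105° ⇒ minimal covering band is its complement: 360° − 305.105° = 54.895°.
Band runs from +150.451° eastward to -154.654°, crossing the antimeridian.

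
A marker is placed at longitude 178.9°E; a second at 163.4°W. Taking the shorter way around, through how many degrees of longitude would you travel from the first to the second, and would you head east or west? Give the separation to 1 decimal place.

Raw difference: -163.4 − 178.9 = -342.3°.
Normalise into (−180°, 180°]: -342.3° + 360° = 17.7°.
Positive ⇒ the second point lies to the east; separation 17.7°.

17.7° east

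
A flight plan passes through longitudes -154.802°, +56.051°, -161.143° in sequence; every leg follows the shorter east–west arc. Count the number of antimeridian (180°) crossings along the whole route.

Leg 1: -154.802° → +56.051°, shortest Δλ = -149.147° (west) — crosses 180°.
Leg 2: +56.051° → -161.143°, shortest Δλ = 142.806° (east) — crosses 180°.
Total crossings: 2.

2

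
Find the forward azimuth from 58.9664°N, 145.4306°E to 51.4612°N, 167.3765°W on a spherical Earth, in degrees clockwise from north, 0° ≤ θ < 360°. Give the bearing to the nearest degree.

Δλ = -167.3765 − 145.4306 = -312.8071°; wrapped into (−180°, 180°]: 47.1929°.
θ = atan2( sin Δλ · cos φ₂ , cos φ₁ · sin φ₂ − sin φ₁ · cos φ₂ · cos Δλ )
  = atan2(0.45709, 0.04047) = 84.940° → normalised to [0°, 360°): 84.940°.

85°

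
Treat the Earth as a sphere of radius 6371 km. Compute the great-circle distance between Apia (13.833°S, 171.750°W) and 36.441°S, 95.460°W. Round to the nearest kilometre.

Δλ = -95.460 − -171.750 = 76.290°.
Δφ = -36.441 − -13.833 = -22.608°.
a = sin²(Δφ/2) + cos φ₁ · cos φ₂ · sin²(Δλ/2) = 0.336422.
c = 2·atan2(√a, √(1−a)) = 1.23750 rad → d = 6371·c ≈ 7884.14 km.

7884 km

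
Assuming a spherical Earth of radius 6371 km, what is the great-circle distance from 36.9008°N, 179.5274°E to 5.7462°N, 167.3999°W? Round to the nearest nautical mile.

2003 nmi

Δλ = -167.3999 − 179.5274 = -346.9273°; wrapped into (−180°, 180°]: 13.0727°.
Δφ = 5.7462 − 36.9008 = -31.1546°.
a = sin²(Δφ/2) + cos φ₁ · cos φ₂ · sin²(Δλ/2) = 0.082423.
c = 2·atan2(√a, √(1−a)) = 0.58238 rad → d = 6371·c ≈ 3710.37 km ≈ 2003.44 nmi.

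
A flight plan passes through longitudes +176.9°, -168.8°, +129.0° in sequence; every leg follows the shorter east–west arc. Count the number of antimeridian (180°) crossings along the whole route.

2

Leg 1: +176.9° → -168.8°, shortest Δλ = 14.3° (east) — crosses 180°.
Leg 2: -168.8° → +129.0°, shortest Δλ = -62.2° (west) — crosses 180°.
Total crossings: 2.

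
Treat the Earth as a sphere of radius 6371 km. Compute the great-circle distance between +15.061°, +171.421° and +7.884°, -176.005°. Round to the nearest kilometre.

Δλ = -176.005 − 171.421 = -347.426°; wrapped into (−180°, 180°]: 12.574°.
Δφ = 7.884 − 15.061 = -7.177°.
a = sin²(Δφ/2) + cos φ₁ · cos φ₂ · sin²(Δλ/2) = 0.015388.
c = 2·atan2(√a, √(1−a)) = 0.24874 rad → d = 6371·c ≈ 1584.72 km.

1585 km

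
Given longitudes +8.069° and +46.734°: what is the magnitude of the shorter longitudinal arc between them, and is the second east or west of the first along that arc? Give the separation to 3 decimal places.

Raw difference: 46.734 − 8.069 = 38.665°.
Normalise into (−180°, 180°]: 38.665° stays 38.665°.
Positive ⇒ the second point lies to the east; separation 38.665°.

38.665° east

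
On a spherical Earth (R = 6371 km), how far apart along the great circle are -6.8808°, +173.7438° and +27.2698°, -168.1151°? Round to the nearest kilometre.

Δλ = -168.1151 − 173.7438 = -341.8589°; wrapped into (−180°, 180°]: 18.1411°.
Δφ = 27.2698 − -6.8808 = 34.1506°.
a = sin²(Δφ/2) + cos φ₁ · cos φ₂ · sin²(Δλ/2) = 0.108150.
c = 2·atan2(√a, √(1−a)) = 0.67020 rad → d = 6371·c ≈ 4269.82 km.

4270 km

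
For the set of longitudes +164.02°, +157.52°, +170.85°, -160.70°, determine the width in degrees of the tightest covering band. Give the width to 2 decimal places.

41.78°

Sort the longitudes: -160.70°, +157.52°, +164.02°, +170.85°.
Eastward gaps between consecutive values (wrapping around): 318.22°, 6.50°, 6.83°, 28.45°.
Largest gap = 318.22° ⇒ minimal covering band is its complement: 360° − 318.22° = 41.78°.
Band runs from +157.52° eastward to -160.70°, crossing the antimeridian.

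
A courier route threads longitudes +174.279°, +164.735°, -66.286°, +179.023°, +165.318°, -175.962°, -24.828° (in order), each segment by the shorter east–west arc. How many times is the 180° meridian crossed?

Leg 1: +174.279° → +164.735°, shortest Δλ = -9.544° (west) — does not cross 180°.
Leg 2: +164.735° → -66.286°, shortest Δλ = 128.979° (east) — crosses 180°.
Leg 3: -66.286° → +179.023°, shortest Δλ = -114.691° (west) — crosses 180°.
Leg 4: +179.023° → +165.318°, shortest Δλ = -13.705° (west) — does not cross 180°.
Leg 5: +165.318° → -175.962°, shortest Δλ = 18.72° (east) — crosses 180°.
Leg 6: -175.962° → -24.828°, shortest Δλ = 151.134° (east) — does not cross 180°.
Total crossings: 3.

3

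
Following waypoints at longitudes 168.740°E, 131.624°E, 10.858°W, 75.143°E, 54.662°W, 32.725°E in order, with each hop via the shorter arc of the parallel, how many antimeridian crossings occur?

Leg 1: +168.740° → +131.624°, shortest Δλ = -37.116° (west) — does not cross 180°.
Leg 2: +131.624° → -10.858°, shortest Δλ = -142.482° (west) — does not cross 180°.
Leg 3: -10.858° → +75.143°, shortest Δλ = 86.001° (east) — does not cross 180°.
Leg 4: +75.143° → -54.662°, shortest Δλ = -129.805° (west) — does not cross 180°.
Leg 5: -54.662° → +32.725°, shortest Δλ = 87.387° (east) — does not cross 180°.
Total crossings: 0.

0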